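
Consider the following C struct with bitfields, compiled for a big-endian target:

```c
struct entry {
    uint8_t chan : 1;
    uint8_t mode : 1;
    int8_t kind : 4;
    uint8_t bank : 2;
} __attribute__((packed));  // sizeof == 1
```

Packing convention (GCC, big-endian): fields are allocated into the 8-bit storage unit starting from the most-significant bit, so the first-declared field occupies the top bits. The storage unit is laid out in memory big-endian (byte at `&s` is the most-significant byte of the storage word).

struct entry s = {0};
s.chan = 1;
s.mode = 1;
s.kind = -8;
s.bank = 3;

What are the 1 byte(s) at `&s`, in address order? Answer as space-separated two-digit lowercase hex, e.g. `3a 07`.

[7+:1] chan=1 & 0x1 = 0x1; word=0x80
[6+:1] mode=1 & 0x1 = 0x1; word=0xc0
[2+:4] kind=-8 & 0xf = 0x8; word=0xe0
[0+:2] bank=3 & 0x3 = 0x3; word=0xe3
word = 0xe3 → big-endian bytes:
  [0]=0xe3

e3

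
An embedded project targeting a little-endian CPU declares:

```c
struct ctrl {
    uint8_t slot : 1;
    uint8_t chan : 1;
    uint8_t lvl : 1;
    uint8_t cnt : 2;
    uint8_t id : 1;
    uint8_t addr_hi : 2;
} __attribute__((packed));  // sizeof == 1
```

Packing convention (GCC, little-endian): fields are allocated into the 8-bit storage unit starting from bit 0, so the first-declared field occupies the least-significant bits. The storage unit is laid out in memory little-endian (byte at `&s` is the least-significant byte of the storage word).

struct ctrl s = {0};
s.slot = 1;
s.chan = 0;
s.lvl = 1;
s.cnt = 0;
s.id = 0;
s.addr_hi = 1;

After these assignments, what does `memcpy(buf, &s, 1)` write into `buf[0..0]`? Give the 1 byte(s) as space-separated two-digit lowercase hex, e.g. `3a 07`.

45

slot:1 = 1 → 0x1 << 0 → word 0x01
chan:1 = 0 → 0x0 << 1 → word 0x01
lvl:1 = 1 → 0x1 << 2 → word 0x05
cnt:2 = 0 → 0x0 << 3 → word 0x05
id:1 = 0 → 0x0 << 5 → word 0x05
addr_hi:2 = 1 → 0x1 << 6 → word 0x45
word = 0x45 → little-endian bytes:
  [0]=0x45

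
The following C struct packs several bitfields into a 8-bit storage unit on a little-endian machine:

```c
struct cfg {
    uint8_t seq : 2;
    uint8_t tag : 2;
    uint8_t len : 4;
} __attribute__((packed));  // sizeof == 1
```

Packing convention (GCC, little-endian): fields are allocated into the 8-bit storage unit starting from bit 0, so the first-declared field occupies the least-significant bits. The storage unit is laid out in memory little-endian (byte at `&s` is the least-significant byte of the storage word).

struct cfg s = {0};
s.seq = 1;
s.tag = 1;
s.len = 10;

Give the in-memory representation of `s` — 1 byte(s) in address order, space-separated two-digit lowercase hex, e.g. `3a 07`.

a5

seq (2b) val=1 bits=0x1 at bit 0: 0x01
tag (2b) val=1 bits=0x1 at bit 2: 0x05
len (4b) val=10 bits=0xa at bit 4: 0xa5
word = 0xa5 → little-endian bytes:
  [0]=0xa5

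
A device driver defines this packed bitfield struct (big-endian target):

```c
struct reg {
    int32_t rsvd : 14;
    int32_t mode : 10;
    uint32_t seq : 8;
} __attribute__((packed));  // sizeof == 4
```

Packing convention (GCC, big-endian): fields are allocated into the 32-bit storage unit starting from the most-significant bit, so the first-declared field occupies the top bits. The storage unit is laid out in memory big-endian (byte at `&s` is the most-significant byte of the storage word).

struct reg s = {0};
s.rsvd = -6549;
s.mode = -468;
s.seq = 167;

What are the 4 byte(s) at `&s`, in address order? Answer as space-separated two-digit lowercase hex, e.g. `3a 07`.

rsvd (14b) val=-6549 bits=0x266b at bit 18: 0x99ac0000
mode (10b) val=-468 bits=0x22c at bit 8: 0x99ae2c00
seq (8b) val=167 bits=0xa7 at bit 0: 0x99ae2ca7
word = 0x99ae2ca7 → big-endian bytes:
  [0]=0x99  [1]=0xae  [2]=0x2c  [3]=0xa7

99 ae 2c a7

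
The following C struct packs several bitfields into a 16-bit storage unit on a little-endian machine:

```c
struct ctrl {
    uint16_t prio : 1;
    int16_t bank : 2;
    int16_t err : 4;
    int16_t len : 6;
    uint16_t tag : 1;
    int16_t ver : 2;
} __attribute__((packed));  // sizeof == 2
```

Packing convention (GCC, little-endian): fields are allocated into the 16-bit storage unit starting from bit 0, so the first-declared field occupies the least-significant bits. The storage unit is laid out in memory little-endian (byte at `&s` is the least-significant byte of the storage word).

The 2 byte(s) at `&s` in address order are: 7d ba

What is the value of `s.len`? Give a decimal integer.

[0]=0x7d [1]=0xba (little-endian) → word 0xba7d
prio [0+:1] = (word>>0) & 0x1 = 1
bank [1+:2] = (word>>1) & 0x3 = 2
err [3+:4] = (word>>3) & 0xf = 15
len [7+:6] = (word>>7) & 0x3f = 52  ←
tag [13+:1] = (word>>13) & 0x1 = 1
ver [14+:2] = (word>>14) & 0x3 = 2
len signed 6b, MSB=1: 52 - 64 = -12

-12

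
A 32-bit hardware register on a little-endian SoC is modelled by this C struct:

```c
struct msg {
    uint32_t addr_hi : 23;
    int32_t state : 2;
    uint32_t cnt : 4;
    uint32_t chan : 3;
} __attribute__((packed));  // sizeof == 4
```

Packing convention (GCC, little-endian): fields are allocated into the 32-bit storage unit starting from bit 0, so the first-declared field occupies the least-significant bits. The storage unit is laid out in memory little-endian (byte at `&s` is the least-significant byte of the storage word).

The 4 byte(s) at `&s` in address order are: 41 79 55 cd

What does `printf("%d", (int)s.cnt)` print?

6

[0]=0x41 [1]=0x79 [2]=0x55 [3]=0xcd (little-endian) → word 0xcd557941
addr_hi [0+:23] = (word>>0) & 0x7fffff = 5601601
state [23+:2] = (word>>23) & 0x3 = 2
cnt [25+:4] = (word>>25) & 0xf = 6  ←
chan [29+:3] = (word>>29) & 0x7 = 6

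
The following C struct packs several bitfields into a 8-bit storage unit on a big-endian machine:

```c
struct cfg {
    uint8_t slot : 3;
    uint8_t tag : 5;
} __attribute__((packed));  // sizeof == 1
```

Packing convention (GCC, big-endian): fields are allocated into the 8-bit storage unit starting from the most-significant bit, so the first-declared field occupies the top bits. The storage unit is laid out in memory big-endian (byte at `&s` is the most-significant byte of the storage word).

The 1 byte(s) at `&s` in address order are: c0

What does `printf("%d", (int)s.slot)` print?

6

[0]=0xc0 (big-endian) → word 0xc0
slot:3 @ bit 5 → (0xc0>>5)&0x7 = 0x6  ←
tag:5 @ bit 0 → (0xc0>>0)&0x1f = 0x0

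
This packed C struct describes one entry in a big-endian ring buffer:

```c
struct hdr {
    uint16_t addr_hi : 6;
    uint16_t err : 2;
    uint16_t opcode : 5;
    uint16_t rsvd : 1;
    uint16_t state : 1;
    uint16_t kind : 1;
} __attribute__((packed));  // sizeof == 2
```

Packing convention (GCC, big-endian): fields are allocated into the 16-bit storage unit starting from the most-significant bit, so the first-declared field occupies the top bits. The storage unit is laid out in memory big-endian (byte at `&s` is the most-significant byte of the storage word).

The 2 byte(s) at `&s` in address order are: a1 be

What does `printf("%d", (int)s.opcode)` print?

23

[0]=0xa1 [1]=0xbe (big-endian) → word 0xa1be
addr_hi [10+:6] = (word>>10) & 0x3f = 40
err [8+:2] = (word>>8) & 0x3 = 1
opcode [3+:5] = (word>>3) & 0x1f = 23  ←
rsvd [2+:1] = (word>>2) & 0x1 = 1
state [1+:1] = (word>>1) & 0x1 = 1
kind [0+:1] = (word>>0) & 0x1 = 0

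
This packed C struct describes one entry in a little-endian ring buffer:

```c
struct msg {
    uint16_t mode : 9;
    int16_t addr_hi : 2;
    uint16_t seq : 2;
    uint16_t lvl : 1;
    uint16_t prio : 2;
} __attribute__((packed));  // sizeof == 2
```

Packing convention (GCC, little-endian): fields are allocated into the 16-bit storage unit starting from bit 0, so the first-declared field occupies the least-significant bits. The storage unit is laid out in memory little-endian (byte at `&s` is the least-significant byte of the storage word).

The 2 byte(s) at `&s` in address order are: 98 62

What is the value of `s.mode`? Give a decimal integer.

[0]=0x98 [1]=0x62 (little-endian) → word 0x6298
mode [0+:9] = (word>>0) & 0x1ff = 152  ←
addr_hi [9+:2] = (word>>9) & 0x3 = 1
seq [11+:2] = (word>>11) & 0x3 = 0
lvl [13+:1] = (word>>13) & 0x1 = 1
prio [14+:2] = (word>>14) & 0x3 = 1

152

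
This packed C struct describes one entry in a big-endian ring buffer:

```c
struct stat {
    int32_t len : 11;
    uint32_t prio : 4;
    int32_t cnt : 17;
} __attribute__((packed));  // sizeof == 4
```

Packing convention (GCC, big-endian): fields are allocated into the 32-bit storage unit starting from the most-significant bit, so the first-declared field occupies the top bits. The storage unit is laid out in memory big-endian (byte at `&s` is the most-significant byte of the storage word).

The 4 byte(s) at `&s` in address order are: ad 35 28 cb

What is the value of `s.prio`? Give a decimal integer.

[0]=0xad [1]=0x35 [2]=0x28 [3]=0xcb (big-endian) → word 0xad3528cb
len [21+:11] = (word>>21) & 0x7ff = 1385
prio [17+:4] = (word>>17) & 0xf = 10  ←
cnt [0+:17] = (word>>0) & 0x1ffff = 75979

10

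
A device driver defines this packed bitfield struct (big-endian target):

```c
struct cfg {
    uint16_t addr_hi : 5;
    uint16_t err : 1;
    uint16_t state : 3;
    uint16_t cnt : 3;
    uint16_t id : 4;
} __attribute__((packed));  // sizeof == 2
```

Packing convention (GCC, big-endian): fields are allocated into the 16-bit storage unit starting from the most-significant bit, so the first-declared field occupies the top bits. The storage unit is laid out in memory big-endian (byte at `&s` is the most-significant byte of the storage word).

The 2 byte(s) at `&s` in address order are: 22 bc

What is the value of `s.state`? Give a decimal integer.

5

[0]=0x22 [1]=0xbc (big-endian) → word 0x22bc
addr_hi:5 @ bit 11 → (0x22bc>>11)&0x1f = 0x4
err:1 @ bit 10 → (0x22bc>>10)&0x1 = 0x0
state:3 @ bit 7 → (0x22bc>>7)&0x7 = 0x5  ←
cnt:3 @ bit 4 → (0x22bc>>4)&0x7 = 0x3
id:4 @ bit 0 → (0x22bc>>0)&0xf = 0xc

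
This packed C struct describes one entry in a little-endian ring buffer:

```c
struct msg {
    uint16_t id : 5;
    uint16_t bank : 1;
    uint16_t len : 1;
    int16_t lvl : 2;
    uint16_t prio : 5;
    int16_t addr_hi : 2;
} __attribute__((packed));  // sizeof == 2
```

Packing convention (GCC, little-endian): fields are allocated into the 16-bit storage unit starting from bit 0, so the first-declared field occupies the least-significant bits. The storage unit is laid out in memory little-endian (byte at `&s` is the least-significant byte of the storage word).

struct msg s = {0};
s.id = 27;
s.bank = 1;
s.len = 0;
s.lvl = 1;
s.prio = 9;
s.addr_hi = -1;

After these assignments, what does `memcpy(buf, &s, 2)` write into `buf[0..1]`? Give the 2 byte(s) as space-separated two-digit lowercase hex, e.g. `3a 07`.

id:5 = 27 → 0x1b << 0 → word 0x001b
bank:1 = 1 → 0x1 << 5 → word 0x003b
len:1 = 0 → 0x0 << 6 → word 0x003b
lvl:2 = 1 → 0x1 << 7 → word 0x00bb
prio:5 = 9 → 0x9 << 9 → word 0x12bb
addr_hi:2 = -1 → 0x3 << 14 → word 0xd2bb
word = 0xd2bb → little-endian bytes:
  [0]=0xbb  [1]=0xd2

bb d2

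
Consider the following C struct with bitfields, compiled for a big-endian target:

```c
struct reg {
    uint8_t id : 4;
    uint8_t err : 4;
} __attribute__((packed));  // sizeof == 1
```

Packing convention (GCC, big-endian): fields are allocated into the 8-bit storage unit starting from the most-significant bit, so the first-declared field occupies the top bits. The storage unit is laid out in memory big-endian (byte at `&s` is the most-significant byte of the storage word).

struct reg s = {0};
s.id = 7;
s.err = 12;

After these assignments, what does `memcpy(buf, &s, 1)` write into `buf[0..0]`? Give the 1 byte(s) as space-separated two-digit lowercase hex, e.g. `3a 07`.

id:4 = 7 → 0x7 << 4 → word 0x70
err:4 = 12 → 0xc << 0 → word 0x7c
word = 0x7c → big-endian bytes:
  [0]=0x7c

7c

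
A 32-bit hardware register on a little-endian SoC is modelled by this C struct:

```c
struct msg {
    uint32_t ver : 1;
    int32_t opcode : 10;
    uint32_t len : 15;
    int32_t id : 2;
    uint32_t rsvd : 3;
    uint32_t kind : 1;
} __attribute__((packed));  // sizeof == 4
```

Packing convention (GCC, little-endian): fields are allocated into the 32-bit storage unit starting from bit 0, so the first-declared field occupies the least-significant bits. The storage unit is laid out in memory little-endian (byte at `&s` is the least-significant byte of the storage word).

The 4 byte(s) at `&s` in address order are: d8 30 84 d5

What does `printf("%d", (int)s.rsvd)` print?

5

[0]=0xd8 [1]=0x30 [2]=0x84 [3]=0xd5 (little-endian) → word 0xd58430d8
ver:1 @ bit 0 → (0xd58430d8>>0)&0x1 = 0x0
opcode:10 @ bit 1 → (0xd58430d8>>1)&0x3ff = 0x6c
len:15 @ bit 11 → (0xd58430d8>>11)&0x7fff = 0x3086
id:2 @ bit 26 → (0xd58430d8>>26)&0x3 = 0x1
rsvd:3 @ bit 28 → (0xd58430d8>>28)&0x7 = 0x5  ←
kind:1 @ bit 31 → (0xd58430d8>>31)&0x1 = 0x1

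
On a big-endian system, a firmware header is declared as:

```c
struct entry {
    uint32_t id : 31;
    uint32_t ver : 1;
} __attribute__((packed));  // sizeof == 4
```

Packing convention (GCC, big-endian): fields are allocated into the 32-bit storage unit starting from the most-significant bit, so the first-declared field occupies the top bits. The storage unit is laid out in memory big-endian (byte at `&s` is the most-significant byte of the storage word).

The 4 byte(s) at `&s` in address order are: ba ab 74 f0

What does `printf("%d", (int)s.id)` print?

[0]=0xba [1]=0xab [2]=0x74 [3]=0xf0 (big-endian) → word 0xbaab74f0
id:31 @ bit 1 → (0xbaab74f0>>1)&0x7fffffff = 0x5d55ba78  ←
ver:1 @ bit 0 → (0xbaab74f0>>0)&0x1 = 0x0

1565899384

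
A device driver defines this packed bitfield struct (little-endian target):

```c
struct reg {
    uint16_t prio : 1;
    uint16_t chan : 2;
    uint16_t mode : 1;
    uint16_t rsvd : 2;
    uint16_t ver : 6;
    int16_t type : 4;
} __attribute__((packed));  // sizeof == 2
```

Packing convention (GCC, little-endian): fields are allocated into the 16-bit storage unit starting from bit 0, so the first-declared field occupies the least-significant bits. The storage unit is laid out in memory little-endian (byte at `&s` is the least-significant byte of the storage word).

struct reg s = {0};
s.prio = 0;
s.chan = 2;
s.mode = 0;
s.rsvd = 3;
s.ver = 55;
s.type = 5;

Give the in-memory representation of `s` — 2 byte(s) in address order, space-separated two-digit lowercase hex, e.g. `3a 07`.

f4 5d

prio:1 = 0 → 0x0 << 0 → word 0x0000
chan:2 = 2 → 0x2 << 1 → word 0x0004
mode:1 = 0 → 0x0 << 3 → word 0x0004
rsvd:2 = 3 → 0x3 << 4 → word 0x0034
ver:6 = 55 → 0x37 << 6 → word 0x0df4
type:4 = 5 → 0x5 << 12 → word 0x5df4
word = 0x5df4 → little-endian bytes:
  [0]=0xf4  [1]=0x5d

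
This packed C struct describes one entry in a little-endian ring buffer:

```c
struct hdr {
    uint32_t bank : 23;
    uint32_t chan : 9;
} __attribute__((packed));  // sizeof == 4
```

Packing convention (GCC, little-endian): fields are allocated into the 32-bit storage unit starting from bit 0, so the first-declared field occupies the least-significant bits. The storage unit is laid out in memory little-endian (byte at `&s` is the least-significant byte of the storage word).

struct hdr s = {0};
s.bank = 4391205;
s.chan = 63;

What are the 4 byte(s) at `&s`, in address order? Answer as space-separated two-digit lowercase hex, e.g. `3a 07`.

25 01 c3 1f

bank (23b) val=4391205 bits=0x430125 at bit 0: 0x00430125
chan (9b) val=63 bits=0x3f at bit 23: 0x1fc30125
word = 0x1fc30125 → little-endian bytes:
  [0]=0x25  [1]=0x01  [2]=0xc3  [3]=0x1f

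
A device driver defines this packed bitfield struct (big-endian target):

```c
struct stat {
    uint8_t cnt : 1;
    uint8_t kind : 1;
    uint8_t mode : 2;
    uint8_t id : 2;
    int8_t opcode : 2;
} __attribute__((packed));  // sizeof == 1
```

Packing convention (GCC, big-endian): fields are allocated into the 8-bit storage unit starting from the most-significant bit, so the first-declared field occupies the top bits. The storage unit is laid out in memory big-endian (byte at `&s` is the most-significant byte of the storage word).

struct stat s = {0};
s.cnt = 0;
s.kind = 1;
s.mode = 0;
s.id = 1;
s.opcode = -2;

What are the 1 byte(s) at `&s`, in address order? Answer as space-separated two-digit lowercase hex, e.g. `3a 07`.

cnt:1 = 0 → 0x0 << 7 → word 0x00
kind:1 = 1 → 0x1 << 6 → word 0x40
mode:2 = 0 → 0x0 << 4 → word 0x40
id:2 = 1 → 0x1 << 2 → word 0x44
opcode:2 = -2 → 0x2 << 0 → word 0x46
word = 0x46 → big-endian bytes:
  [0]=0x46

46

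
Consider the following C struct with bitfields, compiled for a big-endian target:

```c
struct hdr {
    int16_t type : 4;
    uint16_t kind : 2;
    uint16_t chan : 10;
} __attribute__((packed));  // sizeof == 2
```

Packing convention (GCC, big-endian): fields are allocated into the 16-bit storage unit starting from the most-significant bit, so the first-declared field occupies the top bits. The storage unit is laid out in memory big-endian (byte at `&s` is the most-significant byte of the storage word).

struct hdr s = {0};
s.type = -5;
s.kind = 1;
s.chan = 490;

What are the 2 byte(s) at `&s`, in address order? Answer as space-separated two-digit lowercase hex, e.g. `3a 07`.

type:4 = -5 → 0xb << 12 → word 0xb000
kind:2 = 1 → 0x1 << 10 → word 0xb400
chan:10 = 490 → 0x1ea << 0 → word 0xb5ea
word = 0xb5ea → big-endian bytes:
  [0]=0xb5  [1]=0xea

b5 ea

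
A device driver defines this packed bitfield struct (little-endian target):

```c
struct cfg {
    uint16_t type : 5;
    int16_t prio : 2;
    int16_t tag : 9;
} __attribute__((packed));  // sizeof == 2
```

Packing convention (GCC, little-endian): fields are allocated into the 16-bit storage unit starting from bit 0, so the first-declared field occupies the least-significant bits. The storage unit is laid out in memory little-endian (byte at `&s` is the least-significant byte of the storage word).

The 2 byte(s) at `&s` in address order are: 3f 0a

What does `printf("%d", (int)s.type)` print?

31

[0]=0x3f [1]=0x0a (little-endian) → word 0x0a3f
type [0+:5] = (word>>0) & 0x1f = 31  ←
prio [5+:2] = (word>>5) & 0x3 = 1
tag [7+:9] = (word>>7) & 0x1ff = 20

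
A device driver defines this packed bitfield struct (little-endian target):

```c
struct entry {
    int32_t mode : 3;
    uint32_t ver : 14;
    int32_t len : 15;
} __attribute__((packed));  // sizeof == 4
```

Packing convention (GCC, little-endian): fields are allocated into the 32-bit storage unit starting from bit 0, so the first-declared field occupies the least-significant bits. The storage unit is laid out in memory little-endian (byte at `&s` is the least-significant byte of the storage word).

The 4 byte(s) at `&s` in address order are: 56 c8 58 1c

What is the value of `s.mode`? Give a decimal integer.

[0]=0x56 [1]=0xc8 [2]=0x58 [3]=0x1c (little-endian) → word 0x1c58c856
mode [0+:3] = (word>>0) & 0x7 = 6  ←
ver [3+:14] = (word>>3) & 0x3fff = 6410
len [17+:15] = (word>>17) & 0x7fff = 3628
mode signed 3b, MSB=1: 6 - 8 = -2

-2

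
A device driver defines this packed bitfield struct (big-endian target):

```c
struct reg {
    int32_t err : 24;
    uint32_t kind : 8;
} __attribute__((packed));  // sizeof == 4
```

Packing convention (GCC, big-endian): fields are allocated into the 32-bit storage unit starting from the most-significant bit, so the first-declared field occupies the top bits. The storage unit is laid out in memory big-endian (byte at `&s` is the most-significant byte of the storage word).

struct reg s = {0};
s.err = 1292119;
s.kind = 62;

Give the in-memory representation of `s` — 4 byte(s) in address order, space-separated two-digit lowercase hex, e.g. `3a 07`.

[8+:24] err=1292119 & 0xffffff = 0x13b757; word=0x13b75700
[0+:8] kind=62 & 0xff = 0x3e; word=0x13b7573e
word = 0x13b7573e → big-endian bytes:
  [0]=0x13  [1]=0xb7  [2]=0x57  [3]=0x3e

13 b7 57 3e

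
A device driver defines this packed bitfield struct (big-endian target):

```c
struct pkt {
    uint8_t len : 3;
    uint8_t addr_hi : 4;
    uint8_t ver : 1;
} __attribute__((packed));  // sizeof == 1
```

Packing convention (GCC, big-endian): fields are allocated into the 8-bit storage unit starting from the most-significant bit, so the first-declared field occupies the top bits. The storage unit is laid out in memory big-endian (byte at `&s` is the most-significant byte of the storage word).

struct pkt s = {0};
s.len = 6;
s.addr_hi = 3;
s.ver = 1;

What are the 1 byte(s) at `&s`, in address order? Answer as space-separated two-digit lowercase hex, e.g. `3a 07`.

len (3b) val=6 bits=0x6 at bit 5: 0xc0
addr_hi (4b) val=3 bits=0x3 at bit 1: 0xc6
ver (1b) val=1 bits=0x1 at bit 0: 0xc7
word = 0xc7 → big-endian bytes:
  [0]=0xc7

c7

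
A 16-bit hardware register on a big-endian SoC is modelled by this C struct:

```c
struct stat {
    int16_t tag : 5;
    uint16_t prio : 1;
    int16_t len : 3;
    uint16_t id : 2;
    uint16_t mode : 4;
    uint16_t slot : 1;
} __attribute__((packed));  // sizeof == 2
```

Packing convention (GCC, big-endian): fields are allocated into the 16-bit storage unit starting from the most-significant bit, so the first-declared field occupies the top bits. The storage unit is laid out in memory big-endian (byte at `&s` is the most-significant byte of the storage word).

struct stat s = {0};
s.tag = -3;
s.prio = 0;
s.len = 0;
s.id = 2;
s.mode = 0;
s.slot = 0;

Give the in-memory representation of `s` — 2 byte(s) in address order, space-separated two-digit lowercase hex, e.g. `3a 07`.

[11+:5] tag=-3 & 0x1f = 0x1d; word=0xe800
[10+:1] prio=0 & 0x1 = 0x0; word=0xe800
[7+:3] len=0 & 0x7 = 0x0; word=0xe800
[5+:2] id=2 & 0x3 = 0x2; word=0xe840
[1+:4] mode=0 & 0xf = 0x0; word=0xe840
[0+:1] slot=0 & 0x1 = 0x0; word=0xe840
word = 0xe840 → big-endian bytes:
  [0]=0xe8  [1]=0x40

e8 40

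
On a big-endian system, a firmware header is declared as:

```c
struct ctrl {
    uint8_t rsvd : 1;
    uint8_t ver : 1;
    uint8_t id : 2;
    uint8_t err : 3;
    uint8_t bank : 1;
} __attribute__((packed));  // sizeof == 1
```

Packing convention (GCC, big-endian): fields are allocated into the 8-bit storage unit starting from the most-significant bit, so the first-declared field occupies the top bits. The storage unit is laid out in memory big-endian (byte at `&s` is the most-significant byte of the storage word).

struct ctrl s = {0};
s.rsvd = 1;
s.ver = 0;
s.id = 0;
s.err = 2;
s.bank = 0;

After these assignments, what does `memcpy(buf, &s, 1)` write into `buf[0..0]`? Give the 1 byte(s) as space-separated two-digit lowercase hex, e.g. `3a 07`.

84

[7+:1] rsvd=1 & 0x1 = 0x1; word=0x80
[6+:1] ver=0 & 0x1 = 0x0; word=0x80
[4+:2] id=0 & 0x3 = 0x0; word=0x80
[1+:3] err=2 & 0x7 = 0x2; word=0x84
[0+:1] bank=0 & 0x1 = 0x0; word=0x84
word = 0x84 → big-endian bytes:
  [0]=0x84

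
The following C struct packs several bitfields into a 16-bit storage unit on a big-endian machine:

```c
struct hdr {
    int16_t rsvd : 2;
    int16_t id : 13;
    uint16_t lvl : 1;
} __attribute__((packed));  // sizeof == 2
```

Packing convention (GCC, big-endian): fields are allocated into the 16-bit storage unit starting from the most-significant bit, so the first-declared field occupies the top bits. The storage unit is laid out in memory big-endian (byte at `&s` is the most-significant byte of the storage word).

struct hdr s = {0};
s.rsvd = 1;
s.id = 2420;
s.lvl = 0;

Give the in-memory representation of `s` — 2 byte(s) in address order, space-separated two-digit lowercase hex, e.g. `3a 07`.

52 e8

rsvd (2b) val=1 bits=0x1 at bit 14: 0x4000
id (13b) val=2420 bits=0x974 at bit 1: 0x52e8
lvl (1b) val=0 bits=0x0 at bit 0: 0x52e8
word = 0x52e8 → big-endian bytes:
  [0]=0x52  [1]=0xe8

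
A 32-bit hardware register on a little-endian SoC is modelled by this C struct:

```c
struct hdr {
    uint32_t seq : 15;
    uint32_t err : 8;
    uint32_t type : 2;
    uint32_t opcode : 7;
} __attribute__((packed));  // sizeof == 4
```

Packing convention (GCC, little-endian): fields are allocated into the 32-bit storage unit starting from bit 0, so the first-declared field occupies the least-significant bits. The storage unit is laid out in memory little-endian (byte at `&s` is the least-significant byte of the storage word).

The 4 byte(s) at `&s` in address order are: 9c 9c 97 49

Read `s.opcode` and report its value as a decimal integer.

36

[0]=0x9c [1]=0x9c [2]=0x97 [3]=0x49 (little-endian) → word 0x49979c9c
seq:15 @ bit 0 → (0x49979c9c>>0)&0x7fff = 0x1c9c
err:8 @ bit 15 → (0x49979c9c>>15)&0xff = 0x2f
type:2 @ bit 23 → (0x49979c9c>>23)&0x3 = 0x3
opcode:7 @ bit 25 → (0x49979c9c>>25)&0x7f = 0x24  ←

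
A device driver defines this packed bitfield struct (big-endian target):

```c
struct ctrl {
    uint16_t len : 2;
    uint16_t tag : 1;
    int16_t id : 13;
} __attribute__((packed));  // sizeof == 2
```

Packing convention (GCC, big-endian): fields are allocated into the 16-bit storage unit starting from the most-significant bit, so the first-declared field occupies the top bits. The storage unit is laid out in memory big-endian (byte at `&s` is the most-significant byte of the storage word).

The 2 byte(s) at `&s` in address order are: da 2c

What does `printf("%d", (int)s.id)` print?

-1492

[0]=0xda [1]=0x2c (big-endian) → word 0xda2c
len [14+:2] = (word>>14) & 0x3 = 3
tag [13+:1] = (word>>13) & 0x1 = 0
id [0+:13] = (word>>0) & 0x1fff = 6700  ←
id signed 13b, MSB=1: 6700 - 8192 = -1492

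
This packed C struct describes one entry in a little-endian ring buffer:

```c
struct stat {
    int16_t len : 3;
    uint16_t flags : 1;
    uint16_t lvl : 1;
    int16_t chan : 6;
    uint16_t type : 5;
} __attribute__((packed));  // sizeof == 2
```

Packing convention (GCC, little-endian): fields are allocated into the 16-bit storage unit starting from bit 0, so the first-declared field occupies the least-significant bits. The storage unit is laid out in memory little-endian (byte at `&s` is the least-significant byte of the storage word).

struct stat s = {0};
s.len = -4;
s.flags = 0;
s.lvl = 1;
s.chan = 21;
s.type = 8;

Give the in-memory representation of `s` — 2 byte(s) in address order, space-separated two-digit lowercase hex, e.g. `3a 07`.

b4 42

len:3 = -4 → 0x4 << 0 → word 0x0004
flags:1 = 0 → 0x0 << 3 → word 0x0004
lvl:1 = 1 → 0x1 << 4 → word 0x0014
chan:6 = 21 → 0x15 << 5 → word 0x02b4
type:5 = 8 → 0x8 << 11 → word 0x42b4
word = 0x42b4 → little-endian bytes:
  [0]=0xb4  [1]=0x42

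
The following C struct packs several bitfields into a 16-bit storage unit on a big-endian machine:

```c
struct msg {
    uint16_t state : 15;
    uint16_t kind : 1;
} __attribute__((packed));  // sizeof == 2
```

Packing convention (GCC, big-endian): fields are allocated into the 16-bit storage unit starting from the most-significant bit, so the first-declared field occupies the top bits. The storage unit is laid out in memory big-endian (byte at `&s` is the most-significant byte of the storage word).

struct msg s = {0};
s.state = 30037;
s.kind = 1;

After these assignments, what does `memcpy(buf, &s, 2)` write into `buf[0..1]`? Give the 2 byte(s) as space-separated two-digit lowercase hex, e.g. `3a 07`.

state:15 = 30037 → 0x7555 << 1 → word 0xeaaa
kind:1 = 1 → 0x1 << 0 → word 0xeaab
word = 0xeaab → big-endian bytes:
  [0]=0xea  [1]=0xab

ea ab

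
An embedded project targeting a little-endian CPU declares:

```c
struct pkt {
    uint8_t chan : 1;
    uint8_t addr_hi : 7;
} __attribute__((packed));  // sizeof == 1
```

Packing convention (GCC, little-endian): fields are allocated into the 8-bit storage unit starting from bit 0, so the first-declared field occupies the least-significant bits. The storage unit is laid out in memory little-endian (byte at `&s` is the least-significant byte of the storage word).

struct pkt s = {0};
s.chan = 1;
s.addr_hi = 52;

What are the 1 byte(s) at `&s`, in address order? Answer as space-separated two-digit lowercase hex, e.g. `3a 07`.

[0+:1] chan=1 & 0x1 = 0x1; word=0x01
[1+:7] addr_hi=52 & 0x7f = 0x34; word=0x69
word = 0x69 → little-endian bytes:
  [0]=0x69

69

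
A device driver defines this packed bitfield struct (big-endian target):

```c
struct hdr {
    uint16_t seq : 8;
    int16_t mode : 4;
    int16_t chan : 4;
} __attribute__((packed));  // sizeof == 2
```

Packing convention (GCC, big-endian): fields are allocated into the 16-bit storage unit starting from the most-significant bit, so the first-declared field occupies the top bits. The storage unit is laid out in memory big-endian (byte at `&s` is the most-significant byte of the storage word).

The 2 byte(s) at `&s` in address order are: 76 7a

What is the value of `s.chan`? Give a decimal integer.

-6

[0]=0x76 [1]=0x7a (big-endian) → word 0x767a
seq [8+:8] = (word>>8) & 0xff = 118
mode [4+:4] = (word>>4) & 0xf = 7
chan [0+:4] = (word>>0) & 0xf = 10  ←
chan signed 4b, MSB=1: 10 - 16 = -6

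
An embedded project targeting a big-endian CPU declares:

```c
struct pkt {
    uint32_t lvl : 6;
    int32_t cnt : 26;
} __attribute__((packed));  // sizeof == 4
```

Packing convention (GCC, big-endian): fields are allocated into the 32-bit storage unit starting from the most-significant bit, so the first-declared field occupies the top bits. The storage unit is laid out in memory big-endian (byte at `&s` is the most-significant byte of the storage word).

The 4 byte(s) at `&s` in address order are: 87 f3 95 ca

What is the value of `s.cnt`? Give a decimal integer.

[0]=0x87 [1]=0xf3 [2]=0x95 [3]=0xca (big-endian) → word 0x87f395ca
lvl:6 @ bit 26 → (0x87f395ca>>26)&0x3f = 0x21
cnt:26 @ bit 0 → (0x87f395ca>>0)&0x3ffffff = 0x3f395ca  ←
cnt signed 26b, MSB=1: 66295242 - 67108864 = -813622

-813622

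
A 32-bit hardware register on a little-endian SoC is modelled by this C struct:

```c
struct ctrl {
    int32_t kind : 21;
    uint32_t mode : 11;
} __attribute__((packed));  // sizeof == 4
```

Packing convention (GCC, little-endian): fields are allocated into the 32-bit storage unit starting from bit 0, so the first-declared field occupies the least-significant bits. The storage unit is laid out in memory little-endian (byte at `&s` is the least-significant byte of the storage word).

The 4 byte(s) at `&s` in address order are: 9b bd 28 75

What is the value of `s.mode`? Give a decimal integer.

[0]=0x9b [1]=0xbd [2]=0x28 [3]=0x75 (little-endian) → word 0x7528bd9b
kind:21 @ bit 0 → (0x7528bd9b>>0)&0x1fffff = 0x8bd9b
mode:11 @ bit 21 → (0x7528bd9b>>21)&0x7ff = 0x3a9  ←

937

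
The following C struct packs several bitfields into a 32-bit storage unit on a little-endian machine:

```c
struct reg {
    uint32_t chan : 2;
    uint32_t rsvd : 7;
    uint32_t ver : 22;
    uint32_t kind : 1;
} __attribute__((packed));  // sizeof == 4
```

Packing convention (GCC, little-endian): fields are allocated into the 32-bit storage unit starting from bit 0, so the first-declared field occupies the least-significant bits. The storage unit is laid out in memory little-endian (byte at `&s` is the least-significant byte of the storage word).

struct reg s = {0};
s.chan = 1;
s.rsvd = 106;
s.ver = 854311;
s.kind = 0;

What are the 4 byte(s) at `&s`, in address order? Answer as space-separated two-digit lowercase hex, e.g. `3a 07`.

chan:2 = 1 → 0x1 << 0 → word 0x00000001
rsvd:7 = 106 → 0x6a << 2 → word 0x000001a9
ver:22 = 854311 → 0xd0927 << 9 → word 0x1a124fa9
kind:1 = 0 → 0x0 << 31 → word 0x1a124fa9
word = 0x1a124fa9 → little-endian bytes:
  [0]=0xa9  [1]=0x4f  [2]=0x12  [3]=0x1a

a9 4f 12 1a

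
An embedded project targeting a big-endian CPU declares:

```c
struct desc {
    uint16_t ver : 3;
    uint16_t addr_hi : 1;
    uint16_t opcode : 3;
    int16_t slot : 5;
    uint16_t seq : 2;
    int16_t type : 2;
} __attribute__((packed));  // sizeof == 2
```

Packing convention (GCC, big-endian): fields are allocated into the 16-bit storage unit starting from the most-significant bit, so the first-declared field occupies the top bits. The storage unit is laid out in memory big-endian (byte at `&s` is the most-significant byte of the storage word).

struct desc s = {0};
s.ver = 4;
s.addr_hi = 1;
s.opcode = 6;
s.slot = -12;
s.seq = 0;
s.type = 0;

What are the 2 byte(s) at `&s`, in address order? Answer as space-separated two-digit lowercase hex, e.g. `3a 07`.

9d 40

ver:3 = 4 → 0x4 << 13 → word 0x8000
addr_hi:1 = 1 → 0x1 << 12 → word 0x9000
opcode:3 = 6 → 0x6 << 9 → word 0x9c00
slot:5 = -12 → 0x14 << 4 → word 0x9d40
seq:2 = 0 → 0x0 << 2 → word 0x9d40
type:2 = 0 → 0x0 << 0 → word 0x9d40
word = 0x9d40 → big-endian bytes:
  [0]=0x9d  [1]=0x40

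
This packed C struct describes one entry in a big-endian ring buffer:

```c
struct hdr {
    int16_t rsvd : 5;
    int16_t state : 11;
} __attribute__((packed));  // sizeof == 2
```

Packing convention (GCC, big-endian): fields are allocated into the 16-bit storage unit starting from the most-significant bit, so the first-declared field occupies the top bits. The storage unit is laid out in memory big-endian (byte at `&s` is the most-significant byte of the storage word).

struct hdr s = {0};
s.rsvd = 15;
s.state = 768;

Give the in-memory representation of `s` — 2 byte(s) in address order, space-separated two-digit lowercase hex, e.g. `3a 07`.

[11+:5] rsvd=15 & 0x1f = 0xf; word=0x7800
[0+:11] state=768 & 0x7ff = 0x300; word=0x7b00
word = 0x7b00 → big-endian bytes:
  [0]=0x7b  [1]=0x00

7b 00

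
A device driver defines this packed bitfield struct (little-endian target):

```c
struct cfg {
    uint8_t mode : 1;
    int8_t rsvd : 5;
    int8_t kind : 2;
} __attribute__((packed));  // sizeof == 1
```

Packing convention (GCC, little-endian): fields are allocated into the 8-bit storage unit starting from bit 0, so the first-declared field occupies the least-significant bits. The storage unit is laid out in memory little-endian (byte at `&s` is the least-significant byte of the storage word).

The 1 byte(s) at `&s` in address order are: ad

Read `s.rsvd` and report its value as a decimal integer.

[0]=0xad (little-endian) → word 0xad
mode [0+:1] = (word>>0) & 0x1 = 1
rsvd [1+:5] = (word>>1) & 0x1f = 22  ←
kind [6+:2] = (word>>6) & 0x3 = 2
rsvd signed 5b, MSB=1: 22 - 32 = -10

-10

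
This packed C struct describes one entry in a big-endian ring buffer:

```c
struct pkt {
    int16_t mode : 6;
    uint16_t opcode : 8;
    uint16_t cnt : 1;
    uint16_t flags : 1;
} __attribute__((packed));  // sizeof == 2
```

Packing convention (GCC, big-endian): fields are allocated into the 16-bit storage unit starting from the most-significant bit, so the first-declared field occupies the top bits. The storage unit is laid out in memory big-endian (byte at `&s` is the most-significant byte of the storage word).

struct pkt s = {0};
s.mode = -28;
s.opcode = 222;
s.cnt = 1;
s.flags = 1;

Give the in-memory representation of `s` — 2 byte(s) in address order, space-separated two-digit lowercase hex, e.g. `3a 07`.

93 7b

mode:6 = -28 → 0x24 << 10 → word 0x9000
opcode:8 = 222 → 0xde << 2 → word 0x9378
cnt:1 = 1 → 0x1 << 1 → word 0x937a
flags:1 = 1 → 0x1 << 0 → word 0x937b
word = 0x937b → big-endian bytes:
  [0]=0x93  [1]=0x7b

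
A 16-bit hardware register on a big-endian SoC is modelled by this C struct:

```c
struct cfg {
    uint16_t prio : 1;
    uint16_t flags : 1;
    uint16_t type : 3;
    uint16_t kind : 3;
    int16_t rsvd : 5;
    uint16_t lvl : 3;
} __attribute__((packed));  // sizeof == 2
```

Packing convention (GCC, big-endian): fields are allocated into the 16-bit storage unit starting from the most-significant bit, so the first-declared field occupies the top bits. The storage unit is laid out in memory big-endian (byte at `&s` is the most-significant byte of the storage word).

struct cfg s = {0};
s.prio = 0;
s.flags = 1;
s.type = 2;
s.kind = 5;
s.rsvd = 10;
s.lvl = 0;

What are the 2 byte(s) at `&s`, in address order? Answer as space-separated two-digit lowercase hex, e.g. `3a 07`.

55 50

[15+:1] prio=0 & 0x1 = 0x0; word=0x0000
[14+:1] flags=1 & 0x1 = 0x1; word=0x4000
[11+:3] type=2 & 0x7 = 0x2; word=0x5000
[8+:3] kind=5 & 0x7 = 0x5; word=0x5500
[3+:5] rsvd=10 & 0x1f = 0xa; word=0x5550
[0+:3] lvl=0 & 0x7 = 0x0; word=0x5550
word = 0x5550 → big-endian bytes:
  [0]=0x55  [1]=0x50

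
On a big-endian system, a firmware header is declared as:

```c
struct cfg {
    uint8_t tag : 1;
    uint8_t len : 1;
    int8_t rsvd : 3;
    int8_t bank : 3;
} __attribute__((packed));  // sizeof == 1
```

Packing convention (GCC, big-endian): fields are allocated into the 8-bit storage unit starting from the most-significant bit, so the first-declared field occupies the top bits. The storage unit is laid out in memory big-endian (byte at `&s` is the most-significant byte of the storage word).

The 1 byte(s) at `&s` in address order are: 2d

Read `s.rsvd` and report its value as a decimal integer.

-3

[0]=0x2d (big-endian) → word 0x2d
tag [7+:1] = (word>>7) & 0x1 = 0
len [6+:1] = (word>>6) & 0x1 = 0
rsvd [3+:3] = (word>>3) & 0x7 = 5  ←
bank [0+:3] = (word>>0) & 0x7 = 5
rsvd signed 3b, MSB=1: 5 - 8 = -3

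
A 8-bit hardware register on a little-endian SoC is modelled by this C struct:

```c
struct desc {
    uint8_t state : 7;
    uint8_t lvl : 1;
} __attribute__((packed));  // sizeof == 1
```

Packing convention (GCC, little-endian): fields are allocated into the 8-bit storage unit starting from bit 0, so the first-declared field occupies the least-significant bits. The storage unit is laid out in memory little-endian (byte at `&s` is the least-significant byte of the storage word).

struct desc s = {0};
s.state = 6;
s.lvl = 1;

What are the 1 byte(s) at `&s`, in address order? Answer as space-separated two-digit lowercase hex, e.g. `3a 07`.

state:7 = 6 → 0x6 << 0 → word 0x06
lvl:1 = 1 → 0x1 << 7 → word 0x86
word = 0x86 → little-endian bytes:
  [0]=0x86

86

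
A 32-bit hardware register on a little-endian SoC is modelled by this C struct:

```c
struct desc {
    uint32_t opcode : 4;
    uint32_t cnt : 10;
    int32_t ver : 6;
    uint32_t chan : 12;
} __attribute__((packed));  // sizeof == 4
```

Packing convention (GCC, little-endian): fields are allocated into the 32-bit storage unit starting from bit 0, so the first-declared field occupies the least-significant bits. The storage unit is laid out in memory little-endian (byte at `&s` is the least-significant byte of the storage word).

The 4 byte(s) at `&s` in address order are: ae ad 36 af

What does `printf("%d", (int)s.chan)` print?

[0]=0xae [1]=0xad [2]=0x36 [3]=0xaf (little-endian) → word 0xaf36adae
opcode:4 @ bit 0 → (0xaf36adae>>0)&0xf = 0xe
cnt:10 @ bit 4 → (0xaf36adae>>4)&0x3ff = 0x2da
ver:6 @ bit 14 → (0xaf36adae>>14)&0x3f = 0x1a
chan:12 @ bit 20 → (0xaf36adae>>20)&0xfff = 0xaf3  ←

2803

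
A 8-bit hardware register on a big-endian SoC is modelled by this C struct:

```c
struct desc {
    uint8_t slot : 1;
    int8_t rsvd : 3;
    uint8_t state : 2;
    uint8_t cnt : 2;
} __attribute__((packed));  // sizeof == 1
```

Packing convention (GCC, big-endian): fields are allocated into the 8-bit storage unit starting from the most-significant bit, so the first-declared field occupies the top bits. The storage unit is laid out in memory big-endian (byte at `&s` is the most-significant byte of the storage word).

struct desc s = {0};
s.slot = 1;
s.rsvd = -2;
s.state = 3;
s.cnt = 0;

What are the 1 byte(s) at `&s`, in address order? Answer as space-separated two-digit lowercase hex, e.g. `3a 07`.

ec

slot (1b) val=1 bits=0x1 at bit 7: 0x80
rsvd (3b) val=-2 bits=0x6 at bit 4: 0xe0
state (2b) val=3 bits=0x3 at bit 2: 0xec
cnt (2b) val=0 bits=0x0 at bit 0: 0xec
word = 0xec → big-endian bytes:
  [0]=0xec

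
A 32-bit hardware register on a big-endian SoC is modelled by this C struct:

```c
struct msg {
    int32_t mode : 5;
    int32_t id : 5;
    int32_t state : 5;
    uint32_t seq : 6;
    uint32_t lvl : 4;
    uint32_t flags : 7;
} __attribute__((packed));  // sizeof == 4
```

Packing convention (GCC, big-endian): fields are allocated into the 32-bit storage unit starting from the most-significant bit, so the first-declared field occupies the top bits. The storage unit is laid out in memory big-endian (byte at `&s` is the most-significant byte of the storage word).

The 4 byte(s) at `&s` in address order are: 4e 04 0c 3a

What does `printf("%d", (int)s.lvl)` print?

[0]=0x4e [1]=0x04 [2]=0x0c [3]=0x3a (big-endian) → word 0x4e040c3a
mode:5 @ bit 27 → (0x4e040c3a>>27)&0x1f = 0x9
id:5 @ bit 22 → (0x4e040c3a>>22)&0x1f = 0x18
state:5 @ bit 17 → (0x4e040c3a>>17)&0x1f = 0x2
seq:6 @ bit 11 → (0x4e040c3a>>11)&0x3f = 0x1
lvl:4 @ bit 7 → (0x4e040c3a>>7)&0xf = 0x8  ←
flags:7 @ bit 0 → (0x4e040c3a>>0)&0x7f = 0x3a

8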